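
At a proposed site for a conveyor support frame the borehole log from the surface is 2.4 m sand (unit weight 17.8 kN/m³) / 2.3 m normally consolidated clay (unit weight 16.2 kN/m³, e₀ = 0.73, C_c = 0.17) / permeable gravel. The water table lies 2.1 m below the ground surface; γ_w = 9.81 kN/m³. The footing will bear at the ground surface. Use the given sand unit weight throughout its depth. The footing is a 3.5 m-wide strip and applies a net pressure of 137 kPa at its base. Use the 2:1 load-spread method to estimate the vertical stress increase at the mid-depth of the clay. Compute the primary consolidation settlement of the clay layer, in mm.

S_c ≈ 87.7 mm

Mid-depth of clay below the ground surface: z = 2.4 + 2.3/2 = 3.55 m.
Total vertical stress at mid-clay: σ_v = 17.8×2.4 + 16.2×1.15 = 61.35 kPa.
Pore pressure: u = 9.81×(3.55 − 2.1) = 14.225 kPa.
Initial effective stress: σ'_0 = σ_v − u = 61.35 − 14.225 = 47.125 kPa.
Stress increase at mid-clay by the 2:1 spreading method:
Δσ = qB/(B+z) = 137×3.5/(3.5+3.55) = 68.014 kPa
Final effective stress: σ'_f = σ'_0 + Δσ = 47.125 + 68.014 = 115.14 kPa.
Normally consolidated clay, so the full stress increment lies on the virgin compression line:
S_c = C_c·H/(1+e₀)·log₁₀(σ'_f/σ'_0) = 0.17×2.3/(1+0.73)×log₁₀(115.14/47.125)
    = 0.22601 × 0.38797 = 0.08769 m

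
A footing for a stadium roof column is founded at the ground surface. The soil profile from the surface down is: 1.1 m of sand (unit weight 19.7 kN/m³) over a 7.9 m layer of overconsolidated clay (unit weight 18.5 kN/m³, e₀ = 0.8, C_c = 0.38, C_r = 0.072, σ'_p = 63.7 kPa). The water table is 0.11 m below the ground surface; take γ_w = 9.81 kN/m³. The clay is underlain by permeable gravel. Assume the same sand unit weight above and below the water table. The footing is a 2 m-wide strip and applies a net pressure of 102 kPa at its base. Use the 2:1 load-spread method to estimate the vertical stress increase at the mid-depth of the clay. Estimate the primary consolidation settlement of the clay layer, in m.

Mid-depth of clay below the ground surface: z = 1.1 + 7.9/2 = 5.05 m.
Total vertical stress at mid-clay: σ_v = 19.7×1.1 + 18.5×3.95 = 94.745 kPa.
Pore pressure: u = 9.81×(5.05 − 0.11) = 48.461 kPa.
Initial effective stress: σ'_0 = σ_v − u = 94.745 − 48.461 = 46.284 kPa.
Stress increase at mid-clay by the 2:1 spreading method:
Δσ = qB/(B+z) = 102×2/(2+5.05) = 28.936 kPa
Final effective stress: σ'_f = 46.284 + 28.936 = 75.22 kPa.
σ'_f = 75.22 > σ'_p = 63.7 kPa, so the stress path crosses the preconsolidation pressure — recompression up to σ'_p, then virgin compression beyond:
S_c = H/(1+e₀)·[C_r·log₁₀(σ'_p/σ'_0) + C_c·log₁₀(σ'_f/σ'_p)]
    = 7.9/1.8 × [0.072×log₁₀(63.7/46.284) + 0.38×log₁₀(75.22/63.7)]
    = 4.3889 × [0.009987 + 0.027434] = 0.1642 m

S_c ≈ 0.164 m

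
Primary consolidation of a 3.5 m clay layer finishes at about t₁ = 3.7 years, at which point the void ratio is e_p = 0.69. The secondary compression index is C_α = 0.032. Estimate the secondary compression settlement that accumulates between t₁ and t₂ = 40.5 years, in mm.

Secondary compression: S_s = C_α·H/(1+e_p)·log₁₀(t₂/t₁)
S_s = 0.032×3.5/(1+0.69)×log₁₀(40.5/3.7)
    = 0.06627 × 1.039 = 0.06887 m

S_s ≈ 68.9 mm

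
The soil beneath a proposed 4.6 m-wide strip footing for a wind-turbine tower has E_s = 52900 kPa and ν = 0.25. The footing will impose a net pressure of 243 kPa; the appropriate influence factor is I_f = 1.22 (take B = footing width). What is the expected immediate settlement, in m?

S_e ≈ 0.0242 m

Immediate (elastic) settlement: S_e = q·B·(1−ν²)/E_s · I_f.
S_e = 243 × 4.6 × (1 − 0.25²) / 52900 × 1.22
    = 243 × 4.6 × 0.9375 / 52900 × 1.22
    = 0.02417 m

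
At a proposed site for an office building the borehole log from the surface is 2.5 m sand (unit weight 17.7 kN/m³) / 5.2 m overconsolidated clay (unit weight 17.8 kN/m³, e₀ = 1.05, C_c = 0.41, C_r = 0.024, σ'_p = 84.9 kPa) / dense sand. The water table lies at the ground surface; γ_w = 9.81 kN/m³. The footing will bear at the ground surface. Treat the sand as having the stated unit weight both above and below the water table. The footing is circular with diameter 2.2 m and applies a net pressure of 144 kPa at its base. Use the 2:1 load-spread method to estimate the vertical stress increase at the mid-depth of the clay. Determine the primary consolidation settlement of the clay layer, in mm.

Mid-depth of clay below the ground surface: z = 2.5 + 5.2/2 = 5.1 m.
Total vertical stress at mid-clay: σ_v = 17.7×2.5 + 17.8×2.6 = 90.53 kPa.
Pore pressure: u = 9.81×(5.1 − 0) = 50.031 kPa.
Initial effective stress: σ'_0 = σ_v − u = 90.53 − 50.031 = 40.499 kPa.
Stress increase at mid-clay by the 2:1 spreading method:
Δσ ≈ qD²/(D+z)² = 144×2.2²/(2.2+5.1)² = 13.079 kPa
Final effective stress: σ'_f = 40.499 + 13.079 = 53.578 kPa.
σ'_f = 53.578 ≤ σ'_p = 84.9 kPa, so the clay remains overconsolidated and only the recompression index applies:
S_c = C_r·H/(1+e₀)·log₁₀(σ'_f/σ'_0) = 0.024×5.2/2.05×log₁₀(53.578/40.499)
    = 0.060878 × 0.12154 = 0.007399 m

S_c ≈ 7.4 mm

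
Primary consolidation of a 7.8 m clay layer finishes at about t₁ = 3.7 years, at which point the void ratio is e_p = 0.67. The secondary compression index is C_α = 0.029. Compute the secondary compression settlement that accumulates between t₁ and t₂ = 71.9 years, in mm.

Secondary compression: S_s = C_α·H/(1+e_p)·log₁₀(t₂/t₁)
S_s = 0.029×7.8/(1+0.67)×log₁₀(71.9/3.7)
    = 0.1354 × 1.289 = 0.1745 m

S_s ≈ 175 mm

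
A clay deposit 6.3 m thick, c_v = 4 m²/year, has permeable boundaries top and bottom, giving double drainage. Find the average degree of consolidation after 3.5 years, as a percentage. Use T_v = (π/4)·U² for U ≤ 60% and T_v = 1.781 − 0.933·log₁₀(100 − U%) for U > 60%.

U ≈ 97.5 %

Drainage path length: H_d = H/2 = 3.15 m (double drainage).
T_v = c_v·t/H_d² = 4×3.5/3.15² = 1.4109.
T_v = 1.4109 corresponds to the U > 60% branch:
U = 1 − 10^((1.781 − T_v)/0.933)/100 = 0.9751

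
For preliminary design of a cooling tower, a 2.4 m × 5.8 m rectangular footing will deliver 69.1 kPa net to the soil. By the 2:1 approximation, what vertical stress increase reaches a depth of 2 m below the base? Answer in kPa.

Δσ_z ≈ 28 kPa

By the 2:1 method the load spreads at 1 horizontal : 2 vertical, so at depth z the loaded area has grown by z in each plan dimension:
Δσ = qBL/((B+z)(L+z)) = 69.1×2.4×5.8/((2.4+2)(5.8+2)) = 28.027 kPa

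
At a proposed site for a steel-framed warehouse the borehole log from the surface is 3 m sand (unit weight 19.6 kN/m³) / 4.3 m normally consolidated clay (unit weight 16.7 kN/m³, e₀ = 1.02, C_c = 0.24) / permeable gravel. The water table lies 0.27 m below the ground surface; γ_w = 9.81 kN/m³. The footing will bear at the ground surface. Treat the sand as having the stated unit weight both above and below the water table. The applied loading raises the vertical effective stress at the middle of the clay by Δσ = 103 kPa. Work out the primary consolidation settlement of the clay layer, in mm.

Mid-depth of clay below the ground surface: z = 3 + 4.3/2 = 5.15 m.
Total vertical stress at mid-clay: σ_v = 19.6×3 + 16.7×2.15 = 94.705 kPa.
Pore pressure: u = 9.81×(5.15 − 0.27) = 47.873 kPa.
Initial effective stress: σ'_0 = σ_v − u = 94.705 − 47.873 = 46.832 kPa.
Final effective stress: σ'_f = σ'_0 + Δσ = 46.832 + 103 = 149.83 kPa.
Normally consolidated clay, so the full stress increment lies on the virgin compression line:
S_c = C_c·H/(1+e₀)·log₁₀(σ'_f/σ'_0) = 0.24×4.3/(1+1.02)×log₁₀(149.83/46.832)
    = 0.51089 × 0.50506 = 0.258 m

S_c ≈ 258 mm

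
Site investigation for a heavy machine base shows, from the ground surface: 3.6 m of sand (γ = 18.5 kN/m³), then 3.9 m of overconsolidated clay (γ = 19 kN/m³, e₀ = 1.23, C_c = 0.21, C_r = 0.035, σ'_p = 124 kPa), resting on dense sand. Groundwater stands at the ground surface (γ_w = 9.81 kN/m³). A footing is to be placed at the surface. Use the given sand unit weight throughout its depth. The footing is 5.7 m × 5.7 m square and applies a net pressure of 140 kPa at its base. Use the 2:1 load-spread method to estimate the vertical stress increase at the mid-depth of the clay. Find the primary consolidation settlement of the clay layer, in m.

Mid-depth of clay below the ground surface: z = 3.6 + 3.9/2 = 5.55 m.
Total vertical stress at mid-clay: σ_v = 18.5×3.6 + 19×1.95 = 103.65 kPa.
Pore pressure: u = 9.81×(5.55 − 0) = 54.446 kPa.
Initial effective stress: σ'_0 = σ_v − u = 103.65 − 54.446 = 49.204 kPa.
Stress increase at mid-clay by the 2:1 spreading method:
Δσ = qBL/((B+z)(L+z)) = 140×5.7×5.7/((5.7+5.55)(5.7+5.55)) = 35.94 kPa
Final effective stress: σ'_f = 49.204 + 35.94 = 85.144 kPa.
σ'_f = 85.144 ≤ σ'_p = 124 kPa, so the clay remains overconsolidated and only the recompression index applies:
S_c = C_r·H/(1+e₀)·log₁₀(σ'_f/σ'_0) = 0.035×3.9/2.23×log₁₀(85.144/49.204)
    = 0.061212 × 0.23815 = 0.01458 m

S_c ≈ 0.0146 m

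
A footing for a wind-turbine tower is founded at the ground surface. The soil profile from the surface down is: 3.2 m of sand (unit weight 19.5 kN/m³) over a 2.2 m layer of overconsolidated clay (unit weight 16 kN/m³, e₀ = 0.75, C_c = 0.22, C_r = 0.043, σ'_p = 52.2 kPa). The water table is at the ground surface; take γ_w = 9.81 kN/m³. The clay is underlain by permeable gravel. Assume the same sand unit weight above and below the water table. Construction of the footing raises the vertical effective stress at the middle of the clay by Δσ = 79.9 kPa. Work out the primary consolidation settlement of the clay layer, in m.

S_c ≈ 0.105 m

Mid-depth of clay below the ground surface: z = 3.2 + 2.2/2 = 4.3 m.
Total vertical stress at mid-clay: σ_v = 19.5×3.2 + 16×1.1 = 80 kPa.
Pore pressure: u = 9.81×(4.3 − 0) = 42.183 kPa.
Initial effective stress: σ'_0 = σ_v − u = 80 − 42.183 = 37.817 kPa.
Final effective stress: σ'_f = 37.817 + 79.9 = 117.72 kPa.
σ'_f = 117.72 > σ'_p = 52.2 kPa, so the stress path crosses the preconsolidation pressure — recompression up to σ'_p, then virgin compression beyond:
S_c = H/(1+e₀)·[C_r·log₁₀(σ'_p/σ'_0) + C_c·log₁₀(σ'_f/σ'_p)]
    = 2.2/1.75 × [0.043×log₁₀(52.2/37.817) + 0.22×log₁₀(117.72/52.2)]
    = 1.2571 × [0.0060193 + 0.0777] = 0.1052 m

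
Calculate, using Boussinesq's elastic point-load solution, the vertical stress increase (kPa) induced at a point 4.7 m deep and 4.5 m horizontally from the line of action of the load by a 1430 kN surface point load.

Δσ_z ≈ 6.08 kPa

Boussinesq vertical stress below a point load on an elastic half-space:
Δσ_z = 3P/(2πz²) · [1 + (r/z)²]^(−5/2)
r/z = 4.5/4.7 = 0.95745; [1+(r/z)²]^(−5/2) = 0.19661.
Δσ_z = 3×1430/(2π×4.7²) × 0.19661 = 30.909 × 0.19661 = 6.077 kPa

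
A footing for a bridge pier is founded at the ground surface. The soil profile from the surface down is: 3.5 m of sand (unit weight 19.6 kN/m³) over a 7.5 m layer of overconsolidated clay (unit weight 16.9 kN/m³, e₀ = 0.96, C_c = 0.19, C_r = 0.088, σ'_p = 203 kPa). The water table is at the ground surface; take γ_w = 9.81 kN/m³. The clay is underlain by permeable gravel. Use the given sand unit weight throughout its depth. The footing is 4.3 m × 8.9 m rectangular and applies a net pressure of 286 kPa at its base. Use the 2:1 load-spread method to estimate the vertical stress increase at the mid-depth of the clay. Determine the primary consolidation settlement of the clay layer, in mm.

Mid-depth of clay below the ground surface: z = 3.5 + 7.5/2 = 7.25 m.
Total vertical stress at mid-clay: σ_v = 19.6×3.5 + 16.9×3.75 = 131.97 kPa.
Pore pressure: u = 9.81×(7.25 − 0) = 71.123 kPa.
Initial effective stress: σ'_0 = σ_v − u = 131.97 − 71.123 = 60.847 kPa.
Stress increase at mid-clay by the 2:1 spreading method:
Δσ = qBL/((B+z)(L+z)) = 286×4.3×8.9/((4.3+7.25)(8.9+7.25)) = 58.677 kPa
Final effective stress: σ'_f = 60.847 + 58.677 = 119.52 kPa.
σ'_f = 119.52 ≤ σ'_p = 203 kPa, so the clay remains overconsolidated and only the recompression index applies:
S_c = C_r·H/(1+e₀)·log₁₀(σ'_f/σ'_0) = 0.088×7.5/1.96×log₁₀(119.52/60.847)
    = 0.33673 × 0.2932 = 0.09873 m

S_c ≈ 98.7 mm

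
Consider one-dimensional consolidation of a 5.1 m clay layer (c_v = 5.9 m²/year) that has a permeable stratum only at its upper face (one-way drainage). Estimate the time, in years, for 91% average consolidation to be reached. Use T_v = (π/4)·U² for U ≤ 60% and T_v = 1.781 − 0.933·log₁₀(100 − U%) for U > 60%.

t ≈ 3.93 years

Drainage path length: H_d = H = 5.1 m (single drainage).
U > 60%: T_v = 1.781 − 0.933·log₁₀(100 − 91) = 0.89069.
t = T_v·H_d²/c_v = 0.89069×5.1²/5.9 = 3.927 years.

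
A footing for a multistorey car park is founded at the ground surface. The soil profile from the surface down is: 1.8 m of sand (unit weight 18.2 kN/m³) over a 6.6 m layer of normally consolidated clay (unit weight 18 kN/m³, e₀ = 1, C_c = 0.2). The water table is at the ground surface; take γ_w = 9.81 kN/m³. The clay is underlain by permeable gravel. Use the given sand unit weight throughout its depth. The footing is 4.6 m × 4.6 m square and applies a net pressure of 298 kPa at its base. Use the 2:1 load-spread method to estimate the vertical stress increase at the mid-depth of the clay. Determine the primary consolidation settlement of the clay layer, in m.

Mid-depth of clay below the ground surface: z = 1.8 + 6.6/2 = 5.1 m.
Total vertical stress at mid-clay: σ_v = 18.2×1.8 + 18×3.3 = 92.16 kPa.
Pore pressure: u = 9.81×(5.1 − 0) = 50.031 kPa.
Initial effective stress: σ'_0 = σ_v − u = 92.16 − 50.031 = 42.129 kPa.
Stress increase at mid-clay by the 2:1 spreading method:
Δσ = qBL/((B+z)(L+z)) = 298×4.6×4.6/((4.6+5.1)(4.6+5.1)) = 67.018 kPa
Final effective stress: σ'_f = σ'_0 + Δσ = 42.129 + 67.018 = 109.15 kPa.
Normally consolidated clay, so the full stress increment lies on the virgin compression line:
S_c = C_c·H/(1+e₀)·log₁₀(σ'_f/σ'_0) = 0.2×6.6/(1+1)×log₁₀(109.15/42.129)
    = 0.66 × 0.41344 = 0.2729 m

S_c ≈ 0.273 m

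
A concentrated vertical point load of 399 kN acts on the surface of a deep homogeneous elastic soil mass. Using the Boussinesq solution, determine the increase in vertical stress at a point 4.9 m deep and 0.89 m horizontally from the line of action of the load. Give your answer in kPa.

Δσ_z ≈ 7.32 kPa

Boussinesq vertical stress below a point load on an elastic half-space:
Δσ_z = 3P/(2πz²) · [1 + (r/z)²]^(−5/2)
r/z = 0.89/4.9 = 0.18163; [1+(r/z)²]^(−5/2) = 0.92206.
Δσ_z = 3×399/(2π×4.9²) × 0.92206 = 7.9345 × 0.92206 = 7.316 kPa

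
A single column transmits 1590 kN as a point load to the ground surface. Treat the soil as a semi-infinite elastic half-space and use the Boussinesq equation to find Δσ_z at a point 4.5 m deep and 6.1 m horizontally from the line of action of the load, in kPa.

Δσ_z ≈ 2.76 kPa

Boussinesq vertical stress below a point load on an elastic half-space:
Δσ_z = 3P/(2πz²) · [1 + (r/z)²]^(−5/2)
r/z = 6.1/4.5 = 1.3556; [1+(r/z)²]^(−5/2) = 0.073731.
Δσ_z = 3×1590/(2π×4.5²) × 0.073731 = 37.49 × 0.073731 = 2.764 kPa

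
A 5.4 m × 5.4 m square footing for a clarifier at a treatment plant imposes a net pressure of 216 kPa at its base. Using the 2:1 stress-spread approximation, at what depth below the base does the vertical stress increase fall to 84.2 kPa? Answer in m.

2:1 spreading — at depth z the loaded area has grown by z in each plan dimension:
qB²/(B+z)² = Δσ_z ⇒ z = B(√(q/Δσ_z) − 1) = 5.4×(√(216/84.2) − 1) = 3.249 m

z ≈ 3.25 m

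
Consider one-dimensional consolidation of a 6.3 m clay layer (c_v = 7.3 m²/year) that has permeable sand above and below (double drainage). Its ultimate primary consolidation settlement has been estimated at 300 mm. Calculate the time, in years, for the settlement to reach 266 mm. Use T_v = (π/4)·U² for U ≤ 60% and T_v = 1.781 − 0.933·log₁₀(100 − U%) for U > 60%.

Drainage path length: H_d = H/2 = 3.15 m (double drainage).
U = S(t)/S_ult = 266/300 = 0.8867.
U > 60%: T_v = 1.781 − 0.933·log₁₀(100 − 88.667) = 0.79728.
t = T_v·H_d²/c_v = 0.79728×3.15²/7.3 = 1.084 years.

t ≈ 1.08 years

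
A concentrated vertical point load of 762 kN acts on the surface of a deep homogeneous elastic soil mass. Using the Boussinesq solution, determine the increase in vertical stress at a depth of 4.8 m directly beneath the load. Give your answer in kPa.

Boussinesq vertical stress below a point load on an elastic half-space:
Δσ_z = 3P/(2πz²) · [1 + (r/z)²]^(−5/2)
r/z = 0/4.8 = 0; [1+(r/z)²]^(−5/2) = 1.
Δσ_z = 3×762/(2π×4.8²) × 1 = 15.791 × 1 = 15.79 kPa

Δσ_z ≈ 15.8 kPa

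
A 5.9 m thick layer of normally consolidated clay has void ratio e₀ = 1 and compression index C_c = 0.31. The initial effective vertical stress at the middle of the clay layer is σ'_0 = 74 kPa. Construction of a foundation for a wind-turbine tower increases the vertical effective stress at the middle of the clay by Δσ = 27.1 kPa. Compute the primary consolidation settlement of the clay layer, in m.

Final effective stress: σ'_f = σ'_0 + Δσ = 74 + 27.1 = 101.1 kPa.
Normally consolidated clay, so the full stress increment lies on the virgin compression line:
S_c = C_c·H/(1+e₀)·log₁₀(σ'_f/σ'_0) = 0.31×5.9/(1+1)×log₁₀(101.1/74)
    = 0.9145 × 0.13552 = 0.1239 m

S_c ≈ 0.124 m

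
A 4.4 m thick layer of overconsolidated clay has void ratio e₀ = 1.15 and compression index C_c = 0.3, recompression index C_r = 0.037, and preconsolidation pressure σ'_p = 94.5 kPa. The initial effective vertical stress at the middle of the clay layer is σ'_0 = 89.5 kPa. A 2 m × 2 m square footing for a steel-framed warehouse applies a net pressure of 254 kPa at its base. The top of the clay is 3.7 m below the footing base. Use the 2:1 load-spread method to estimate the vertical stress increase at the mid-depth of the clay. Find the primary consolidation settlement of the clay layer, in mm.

Mid-depth of clay below the footing base: z = 3.7 + 4.4/2 = 5.9 m.
Stress increase at mid-clay by the 2:1 spreading method:
Δσ = qBL/((B+z)(L+z)) = 254×2×2/((2+5.9)(2+5.9)) = 16.279 kPa
Final effective stress: σ'_f = 89.5 + 16.279 = 105.78 kPa.
σ'_f = 105.78 > σ'_p = 94.5 kPa, so the stress path crosses the preconsolidation pressure — recompression up to σ'_p, then virgin compression beyond:
S_c = H/(1+e₀)·[C_r·log₁₀(σ'_p/σ'_0) + C_c·log₁₀(σ'_f/σ'_p)]
    = 4.4/2.15 × [0.037×log₁₀(94.5/89.5) + 0.3×log₁₀(105.78/94.5)]
    = 2.0465 × [0.00087352 + 0.014692] = 0.03185 m

S_c ≈ 31.9 mm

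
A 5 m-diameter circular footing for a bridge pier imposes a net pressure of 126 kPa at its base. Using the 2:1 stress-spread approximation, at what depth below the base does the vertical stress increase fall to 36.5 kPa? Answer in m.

z ≈ 4.29 m

2:1 spreading — at depth z the loaded area has grown by z in each plan dimension:
qD²/(D+z)² = Δσ_z ⇒ z = D(√(q/Δσ_z) − 1) = 5×(√(126/36.5) − 1) = 4.29 m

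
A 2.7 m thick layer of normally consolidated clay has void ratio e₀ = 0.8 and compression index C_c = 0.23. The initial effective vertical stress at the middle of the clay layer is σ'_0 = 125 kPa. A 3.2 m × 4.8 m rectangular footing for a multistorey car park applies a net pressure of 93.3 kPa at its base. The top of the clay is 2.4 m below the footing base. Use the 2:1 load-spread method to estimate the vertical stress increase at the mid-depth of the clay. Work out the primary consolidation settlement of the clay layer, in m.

S_c ≈ 0.0264 m

Mid-depth of clay below the footing base: z = 2.4 + 2.7/2 = 3.75 m.
Stress increase at mid-clay by the 2:1 spreading method:
Δσ = qBL/((B+z)(L+z)) = 93.3×3.2×4.8/((3.2+3.75)(4.8+3.75)) = 24.117 kPa
Final effective stress: σ'_f = σ'_0 + Δσ = 125 + 24.117 = 149.12 kPa.
Normally consolidated clay, so the full stress increment lies on the virgin compression line:
S_c = C_c·H/(1+e₀)·log₁₀(σ'_f/σ'_0) = 0.23×2.7/(1+0.8)×log₁₀(149.12/125)
    = 0.345 × 0.076626 = 0.02644 m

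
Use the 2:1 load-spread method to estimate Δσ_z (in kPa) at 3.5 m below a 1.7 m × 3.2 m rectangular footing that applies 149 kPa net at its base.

By the 2:1 method the load spreads at 1 horizontal : 2 vertical, so at depth z the loaded area has grown by z in each plan dimension:
Δσ = qBL/((B+z)(L+z)) = 149×1.7×3.2/((1.7+3.5)(3.2+3.5)) = 23.265 kPa

Δσ_z ≈ 23.3 kPa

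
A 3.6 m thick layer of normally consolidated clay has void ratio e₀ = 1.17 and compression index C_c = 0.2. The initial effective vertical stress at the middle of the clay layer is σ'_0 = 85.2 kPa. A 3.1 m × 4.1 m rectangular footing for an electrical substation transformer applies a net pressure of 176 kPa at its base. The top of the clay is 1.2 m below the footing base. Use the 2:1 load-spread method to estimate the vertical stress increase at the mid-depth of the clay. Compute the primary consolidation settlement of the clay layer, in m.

Mid-depth of clay below the footing base: z = 1.2 + 3.6/2 = 3 m.
Stress increase at mid-clay by the 2:1 spreading method:
Δσ = qBL/((B+z)(L+z)) = 176×3.1×4.1/((3.1+3)(4.1+3)) = 51.65 kPa
Final effective stress: σ'_f = σ'_0 + Δσ = 85.2 + 51.65 = 136.85 kPa.
Normally consolidated clay, so the full stress increment lies on the virgin compression line:
S_c = C_c·H/(1+e₀)·log₁₀(σ'_f/σ'_0) = 0.2×3.6/(1+1.17)×log₁₀(136.85/85.2)
    = 0.3318 × 0.20581 = 0.06829 m

S_c ≈ 0.0683 m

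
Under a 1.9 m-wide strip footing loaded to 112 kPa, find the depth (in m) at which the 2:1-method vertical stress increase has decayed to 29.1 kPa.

z ≈ 5.41 m

2:1 spreading — at depth z the loaded area has grown by z in each plan dimension:
qB/(B+z) = Δσ_z ⇒ z = qB/Δσ_z − B = 112×1.9/29.1 − 1.9 = 5.413 m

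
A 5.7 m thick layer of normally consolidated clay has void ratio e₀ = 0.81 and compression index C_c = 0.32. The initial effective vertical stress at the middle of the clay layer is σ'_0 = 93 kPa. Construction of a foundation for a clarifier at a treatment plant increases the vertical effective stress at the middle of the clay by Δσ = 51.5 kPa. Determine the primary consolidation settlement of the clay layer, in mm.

Final effective stress: σ'_f = σ'_0 + Δσ = 93 + 51.5 = 144.5 kPa.
Normally consolidated clay, so the full stress increment lies on the virgin compression line:
S_c = C_c·H/(1+e₀)·log₁₀(σ'_f/σ'_0) = 0.32×5.7/(1+0.81)×log₁₀(144.5/93)
    = 1.0077 × 0.19138 = 0.1929 m

S_c ≈ 193 mm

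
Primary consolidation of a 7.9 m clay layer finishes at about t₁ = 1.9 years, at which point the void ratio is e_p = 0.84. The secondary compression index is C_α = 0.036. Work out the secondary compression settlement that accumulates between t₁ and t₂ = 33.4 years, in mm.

S_s ≈ 192 mm

Secondary compression: S_s = C_α·H/(1+e_p)·log₁₀(t₂/t₁)
S_s = 0.036×7.9/(1+0.84)×log₁₀(33.4/1.9)
    = 0.1546 × 1.245 = 0.1924 m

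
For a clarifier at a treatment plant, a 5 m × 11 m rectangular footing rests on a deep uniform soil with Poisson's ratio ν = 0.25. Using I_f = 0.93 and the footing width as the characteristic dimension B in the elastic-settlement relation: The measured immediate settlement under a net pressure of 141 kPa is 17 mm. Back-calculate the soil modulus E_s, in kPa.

S_e = q·B·(1−ν²)/E_s · I_f  ⇒  E_s = q·B·(1−ν²)·I_f / S_e.
E_s = 141 × 5 × 0.9375 × 0.93 / 0.017 = 36160 kPa

E_s ≈ 36200 kPa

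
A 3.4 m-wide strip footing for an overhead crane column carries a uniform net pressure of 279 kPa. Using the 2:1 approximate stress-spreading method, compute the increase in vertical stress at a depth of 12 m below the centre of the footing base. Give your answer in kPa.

By the 2:1 method the load spreads at 1 horizontal : 2 vertical, so at depth z the loaded area has grown by z in each plan dimension:
Δσ = qB/(B+z) = 279×3.4/(3.4+12) = 61.597 kPa

Δσ_z ≈ 61.6 kPa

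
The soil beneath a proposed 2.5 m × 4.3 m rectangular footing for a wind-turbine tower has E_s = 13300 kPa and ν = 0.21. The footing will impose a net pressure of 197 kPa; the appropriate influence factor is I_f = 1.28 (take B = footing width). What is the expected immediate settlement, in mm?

Immediate (elastic) settlement: S_e = q·B·(1−ν²)/E_s · I_f.
S_e = 197 × 2.5 × (1 − 0.21²) / 13300 × 1.28
    = 197 × 2.5 × 0.9559 / 13300 × 1.28
    = 0.04531 m = 45.31 mm

S_e ≈ 45.3 mm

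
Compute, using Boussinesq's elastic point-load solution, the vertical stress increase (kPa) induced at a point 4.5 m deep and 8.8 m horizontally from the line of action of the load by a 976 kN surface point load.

Δσ_z ≈ 0.45 kPa

Boussinesq vertical stress below a point load on an elastic half-space:
Δσ_z = 3P/(2πz²) · [1 + (r/z)²]^(−5/2)
r/z = 8.8/4.5 = 1.9556; [1+(r/z)²]^(−5/2) = 0.019563.
Δσ_z = 3×976/(2π×4.5²) × 0.019563 = 23.013 × 0.019563 = 0.4502 kPa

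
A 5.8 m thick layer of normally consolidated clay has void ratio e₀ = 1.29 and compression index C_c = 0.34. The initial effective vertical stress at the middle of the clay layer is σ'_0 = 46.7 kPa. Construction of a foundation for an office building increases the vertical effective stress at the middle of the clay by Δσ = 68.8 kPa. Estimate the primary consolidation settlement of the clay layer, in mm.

S_c ≈ 339 mm

Final effective stress: σ'_f = σ'_0 + Δσ = 46.7 + 68.8 = 115.5 kPa.
Normally consolidated clay, so the full stress increment lies on the virgin compression line:
S_c = C_c·H/(1+e₀)·log₁₀(σ'_f/σ'_0) = 0.34×5.8/(1+1.29)×log₁₀(115.5/46.7)
    = 0.86114 × 0.39327 = 0.3387 m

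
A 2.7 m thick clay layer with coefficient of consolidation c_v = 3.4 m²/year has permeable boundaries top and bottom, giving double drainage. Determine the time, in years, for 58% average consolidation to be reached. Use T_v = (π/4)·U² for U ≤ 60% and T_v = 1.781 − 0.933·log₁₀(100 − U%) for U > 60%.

t ≈ 0.142 years

Drainage path length: H_d = H/2 = 1.35 m (double drainage).
U ≤ 60%: T_v = (π/4)·U² = (π/4)×0.58² = 0.26421.
t = T_v·H_d²/c_v = 0.26421×1.35²/3.4 = 0.1416 years.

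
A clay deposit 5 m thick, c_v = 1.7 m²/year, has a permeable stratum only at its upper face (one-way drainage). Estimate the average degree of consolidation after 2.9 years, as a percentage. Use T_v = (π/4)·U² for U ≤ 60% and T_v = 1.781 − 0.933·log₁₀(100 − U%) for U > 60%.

Drainage path length: H_d = H = 5 m (single drainage).
T_v = c_v·t/H_d² = 1.7×2.9/5² = 0.1972.
T_v = 0.1972 corresponds to the U ≤ 60% branch:
U = √(4T_v/π) = 0.5011

U ≈ 50.1 %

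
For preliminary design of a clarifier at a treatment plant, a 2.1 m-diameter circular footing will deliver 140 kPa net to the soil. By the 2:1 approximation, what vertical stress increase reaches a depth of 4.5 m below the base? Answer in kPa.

By the 2:1 method the load spreads at 1 horizontal : 2 vertical, so at depth z the loaded area has grown by z in each plan dimension:
Δσ ≈ qD²/(D+z)² = 140×2.1²/(2.1+4.5)² = 14.174 kPa

Δσ_z ≈ 14.2 kPa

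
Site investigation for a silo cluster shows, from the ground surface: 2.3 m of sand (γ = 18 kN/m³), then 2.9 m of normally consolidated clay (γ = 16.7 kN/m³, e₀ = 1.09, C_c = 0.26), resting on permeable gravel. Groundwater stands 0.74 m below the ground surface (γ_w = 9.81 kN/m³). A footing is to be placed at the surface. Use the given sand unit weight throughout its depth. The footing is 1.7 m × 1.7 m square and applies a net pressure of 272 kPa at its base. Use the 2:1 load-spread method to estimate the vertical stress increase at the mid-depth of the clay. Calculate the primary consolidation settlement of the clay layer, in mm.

S_c ≈ 86.2 mm

Mid-depth of clay below the ground surface: z = 2.3 + 2.9/2 = 3.75 m.
Total vertical stress at mid-clay: σ_v = 18×2.3 + 16.7×1.45 = 65.615 kPa.
Pore pressure: u = 9.81×(3.75 − 0.74) = 29.528 kPa.
Initial effective stress: σ'_0 = σ_v − u = 65.615 − 29.528 = 36.087 kPa.
Stress increase at mid-clay by the 2:1 spreading method:
Δσ = qBL/((B+z)(L+z)) = 272×1.7×1.7/((1.7+3.75)(1.7+3.75)) = 26.465 kPa
Final effective stress: σ'_f = σ'_0 + Δσ = 36.087 + 26.465 = 62.552 kPa.
Normally consolidated clay, so the full stress increment lies on the virgin compression line:
S_c = C_c·H/(1+e₀)·log₁₀(σ'_f/σ'_0) = 0.26×2.9/(1+1.09)×log₁₀(62.552/36.087)
    = 0.36077 × 0.23889 = 0.08618 m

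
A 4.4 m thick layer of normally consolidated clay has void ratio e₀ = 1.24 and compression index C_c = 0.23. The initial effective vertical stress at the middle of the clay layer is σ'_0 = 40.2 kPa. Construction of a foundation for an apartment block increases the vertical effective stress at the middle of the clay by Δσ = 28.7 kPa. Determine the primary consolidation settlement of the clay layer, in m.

S_c ≈ 0.106 m

Final effective stress: σ'_f = σ'_0 + Δσ = 40.2 + 28.7 = 68.9 kPa.
Normally consolidated clay, so the full stress increment lies on the virgin compression line:
S_c = C_c·H/(1+e₀)·log₁₀(σ'_f/σ'_0) = 0.23×4.4/(1+1.24)×log₁₀(68.9/40.2)
    = 0.45179 × 0.23399 = 0.1057 m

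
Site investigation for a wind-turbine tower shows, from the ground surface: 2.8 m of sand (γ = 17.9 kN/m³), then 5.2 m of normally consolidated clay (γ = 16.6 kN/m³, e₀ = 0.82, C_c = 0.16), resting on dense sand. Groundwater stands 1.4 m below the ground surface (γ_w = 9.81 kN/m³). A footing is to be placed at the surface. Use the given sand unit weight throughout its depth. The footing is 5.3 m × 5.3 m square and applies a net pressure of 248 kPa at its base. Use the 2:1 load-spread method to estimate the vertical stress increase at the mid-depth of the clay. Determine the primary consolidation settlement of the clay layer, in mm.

S_c ≈ 150 mm

Mid-depth of clay below the ground surface: z = 2.8 + 5.2/2 = 5.4 m.
Total vertical stress at mid-clay: σ_v = 17.9×2.8 + 16.6×2.6 = 93.28 kPa.
Pore pressure: u = 9.81×(5.4 − 1.4) = 39.24 kPa.
Initial effective stress: σ'_0 = σ_v − u = 93.28 − 39.24 = 54.04 kPa.
Stress increase at mid-clay by the 2:1 spreading method:
Δσ = qBL/((B+z)(L+z)) = 248×5.3×5.3/((5.3+5.4)(5.3+5.4)) = 60.847 kPa
Final effective stress: σ'_f = σ'_0 + Δσ = 54.04 + 60.847 = 114.89 kPa.
Normally consolidated clay, so the full stress increment lies on the virgin compression line:
S_c = C_c·H/(1+e₀)·log₁₀(σ'_f/σ'_0) = 0.16×5.2/(1+0.82)×log₁₀(114.89/54.04)
    = 0.45714 × 0.32757 = 0.1497 m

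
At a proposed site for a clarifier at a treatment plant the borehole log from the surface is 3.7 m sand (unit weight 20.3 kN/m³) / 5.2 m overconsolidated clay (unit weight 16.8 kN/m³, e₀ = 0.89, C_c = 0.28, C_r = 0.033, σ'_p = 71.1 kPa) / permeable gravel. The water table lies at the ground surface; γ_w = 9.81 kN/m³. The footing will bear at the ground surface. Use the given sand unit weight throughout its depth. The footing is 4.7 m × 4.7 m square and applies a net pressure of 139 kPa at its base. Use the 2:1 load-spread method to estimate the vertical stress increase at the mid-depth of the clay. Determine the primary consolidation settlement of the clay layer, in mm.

S_c ≈ 57.9 mm

Mid-depth of clay below the ground surface: z = 3.7 + 5.2/2 = 6.3 m.
Total vertical stress at mid-clay: σ_v = 20.3×3.7 + 16.8×2.6 = 118.79 kPa.
Pore pressure: u = 9.81×(6.3 − 0) = 61.803 kPa.
Initial effective stress: σ'_0 = σ_v − u = 118.79 − 61.803 = 56.987 kPa.
Stress increase at mid-clay by the 2:1 spreading method:
Δσ = qBL/((B+z)(L+z)) = 139×4.7×4.7/((4.7+6.3)(4.7+6.3)) = 25.376 kPa
Final effective stress: σ'_f = 56.987 + 25.376 = 82.363 kPa.
σ'_f = 82.363 > σ'_p = 71.1 kPa, so the stress path crosses the preconsolidation pressure — recompression up to σ'_p, then virgin compression beyond:
S_c = H/(1+e₀)·[C_r·log₁₀(σ'_p/σ'_0) + C_c·log₁₀(σ'_f/σ'_p)]
    = 5.2/1.89 × [0.033×log₁₀(71.1/56.987) + 0.28×log₁₀(82.363/71.1)]
    = 2.7513 × [0.0031711 + 0.017882] = 0.05792 m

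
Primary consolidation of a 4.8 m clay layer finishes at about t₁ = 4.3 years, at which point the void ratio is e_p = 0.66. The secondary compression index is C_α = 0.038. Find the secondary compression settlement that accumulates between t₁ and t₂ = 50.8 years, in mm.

Secondary compression: S_s = C_α·H/(1+e_p)·log₁₀(t₂/t₁)
S_s = 0.038×4.8/(1+0.66)×log₁₀(50.8/4.3)
    = 0.1099 × 1.072 = 0.1178 m

S_s ≈ 118 mm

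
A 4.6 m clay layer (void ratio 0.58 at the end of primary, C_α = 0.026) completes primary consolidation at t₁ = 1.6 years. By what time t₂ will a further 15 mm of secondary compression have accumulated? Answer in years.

S_s = C_α·H/(1+e_p)·log₁₀(t₂/t₁) ⇒ log₁₀(t₂/t₁) = S_s·(1+e_p)/(C_α·H).
log₁₀(t₂/t₁) = 0.015 × (1+0.58) / (0.026×4.6) = 0.1982
t₂ = t₁ × 10^0.1982 = 1.6 × 1.578 = 2.525 years

t₂ ≈ 2.53 years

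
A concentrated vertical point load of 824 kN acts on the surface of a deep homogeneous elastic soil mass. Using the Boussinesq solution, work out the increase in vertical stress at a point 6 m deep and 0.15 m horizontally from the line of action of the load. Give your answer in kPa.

Boussinesq vertical stress below a point load on an elastic half-space:
Δσ_z = 3P/(2πz²) · [1 + (r/z)²]^(−5/2)
r/z = 0.15/6 = 0.025; [1+(r/z)²]^(−5/2) = 0.99844.
Δσ_z = 3×824/(2π×6²) × 0.99844 = 10.929 × 0.99844 = 10.91 kPa

Δσ_z ≈ 10.9 kPa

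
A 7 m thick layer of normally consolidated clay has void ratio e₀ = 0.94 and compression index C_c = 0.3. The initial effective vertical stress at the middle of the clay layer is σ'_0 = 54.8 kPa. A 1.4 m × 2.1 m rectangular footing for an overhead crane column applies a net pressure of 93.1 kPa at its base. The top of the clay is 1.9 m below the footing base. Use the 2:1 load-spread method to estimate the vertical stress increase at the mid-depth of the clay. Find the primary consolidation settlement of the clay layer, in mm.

Mid-depth of clay below the footing base: z = 1.9 + 7/2 = 5.4 m.
Stress increase at mid-clay by the 2:1 spreading method:
Δσ = qBL/((B+z)(L+z)) = 93.1×1.4×2.1/((1.4+5.4)(2.1+5.4)) = 5.3669 kPa
Final effective stress: σ'_f = σ'_0 + Δσ = 54.8 + 5.3669 = 60.167 kPa.
Normally consolidated clay, so the full stress increment lies on the virgin compression line:
S_c = C_c·H/(1+e₀)·log₁₀(σ'_f/σ'_0) = 0.3×7/(1+0.94)×log₁₀(60.167/54.8)
    = 1.0825 × 0.040578 = 0.04393 m

S_c ≈ 43.9 mm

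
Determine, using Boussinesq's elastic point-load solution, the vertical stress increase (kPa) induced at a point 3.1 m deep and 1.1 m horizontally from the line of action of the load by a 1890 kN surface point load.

Boussinesq vertical stress below a point load on an elastic half-space:
Δσ_z = 3P/(2πz²) · [1 + (r/z)²]^(−5/2)
r/z = 1.1/3.1 = 0.35484; [1+(r/z)²]^(−5/2) = 0.74343.
Δσ_z = 3×1890/(2π×3.1²) × 0.74343 = 93.903 × 0.74343 = 69.81 kPa

Δσ_z ≈ 69.8 kPa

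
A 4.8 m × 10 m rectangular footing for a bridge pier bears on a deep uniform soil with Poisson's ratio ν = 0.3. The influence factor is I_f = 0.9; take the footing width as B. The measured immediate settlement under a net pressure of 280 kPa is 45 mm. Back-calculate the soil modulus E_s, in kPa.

S_e = q·B·(1−ν²)/E_s · I_f  ⇒  E_s = q·B·(1−ν²)·I_f / S_e.
E_s = 280 × 4.8 × 0.91 × 0.9 / 0.045 = 24460 kPa

E_s ≈ 24500 kPa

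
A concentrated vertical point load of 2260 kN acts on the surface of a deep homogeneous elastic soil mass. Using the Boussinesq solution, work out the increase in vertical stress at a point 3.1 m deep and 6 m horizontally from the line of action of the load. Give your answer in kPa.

Δσ_z ≈ 2.29 kPa

Boussinesq vertical stress below a point load on an elastic half-space:
Δσ_z = 3P/(2πz²) · [1 + (r/z)²]^(−5/2)
r/z = 6/3.1 = 1.9355; [1+(r/z)²]^(−5/2) = 0.020378.
Δσ_z = 3×2260/(2π×3.1²) × 0.020378 = 112.29 × 0.020378 = 2.288 kPa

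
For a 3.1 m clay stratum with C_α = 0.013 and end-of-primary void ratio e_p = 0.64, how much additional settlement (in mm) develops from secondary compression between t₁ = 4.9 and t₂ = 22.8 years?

Secondary compression: S_s = C_α·H/(1+e_p)·log₁₀(t₂/t₁)
S_s = 0.013×3.1/(1+0.64)×log₁₀(22.8/4.9)
    = 0.02457 × 0.6677 = 0.01641 m

S_s ≈ 16.4 mm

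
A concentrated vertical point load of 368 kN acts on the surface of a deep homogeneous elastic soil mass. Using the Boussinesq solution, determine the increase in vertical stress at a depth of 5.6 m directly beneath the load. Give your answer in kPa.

Boussinesq vertical stress below a point load on an elastic half-space:
Δσ_z = 3P/(2πz²) · [1 + (r/z)²]^(−5/2)
r/z = 0/5.6 = 0; [1+(r/z)²]^(−5/2) = 1.
Δσ_z = 3×368/(2π×5.6²) × 1 = 5.6029 × 1 = 5.603 kPa

Δσ_z ≈ 5.6 kPa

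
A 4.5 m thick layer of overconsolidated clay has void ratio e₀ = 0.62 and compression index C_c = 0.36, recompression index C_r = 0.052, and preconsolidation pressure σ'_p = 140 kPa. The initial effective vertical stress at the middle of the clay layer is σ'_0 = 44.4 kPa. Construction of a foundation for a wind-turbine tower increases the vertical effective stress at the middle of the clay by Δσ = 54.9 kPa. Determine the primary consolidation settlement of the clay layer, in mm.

Final effective stress: σ'_f = 44.4 + 54.9 = 99.3 kPa.
σ'_f = 99.3 ≤ σ'_p = 140 kPa, so the clay remains overconsolidated and only the recompression index applies:
S_c = C_r·H/(1+e₀)·log₁₀(σ'_f/σ'_0) = 0.052×4.5/1.62×log₁₀(99.3/44.4)
    = 0.14445 × 0.34957 = 0.05049 m

S_c ≈ 50.5 mm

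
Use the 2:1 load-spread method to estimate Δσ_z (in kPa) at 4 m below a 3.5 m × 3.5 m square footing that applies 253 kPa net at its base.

By the 2:1 method the load spreads at 1 horizontal : 2 vertical, so at depth z the loaded area has grown by z in each plan dimension:
Δσ = qBL/((B+z)(L+z)) = 253×3.5×3.5/((3.5+4)(3.5+4)) = 55.098 kPa

Δσ_z ≈ 55.1 kPa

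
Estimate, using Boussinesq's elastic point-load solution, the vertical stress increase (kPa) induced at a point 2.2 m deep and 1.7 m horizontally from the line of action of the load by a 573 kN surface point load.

Δσ_z ≈ 17.5 kPa

Boussinesq vertical stress below a point load on an elastic half-space:
Δσ_z = 3P/(2πz²) · [1 + (r/z)²]^(−5/2)
r/z = 1.7/2.2 = 0.77273; [1+(r/z)²]^(−5/2) = 0.31022.
Δσ_z = 3×573/(2π×2.2²) × 0.31022 = 56.526 × 0.31022 = 17.54 kPa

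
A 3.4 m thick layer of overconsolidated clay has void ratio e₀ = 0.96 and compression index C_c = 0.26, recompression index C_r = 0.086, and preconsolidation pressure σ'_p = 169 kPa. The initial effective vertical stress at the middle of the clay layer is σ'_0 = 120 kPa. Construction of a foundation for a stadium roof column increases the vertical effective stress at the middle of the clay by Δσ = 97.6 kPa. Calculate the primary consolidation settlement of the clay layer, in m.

Final effective stress: σ'_f = 120 + 97.6 = 217.6 kPa.
σ'_f = 217.6 > σ'_p = 169 kPa, so the stress path crosses the preconsolidation pressure — recompression up to σ'_p, then virgin compression beyond:
S_c = H/(1+e₀)·[C_r·log₁₀(σ'_p/σ'_0) + C_c·log₁₀(σ'_f/σ'_p)]
    = 3.4/1.96 × [0.086×log₁₀(169/120) + 0.26×log₁₀(217.6/169)]
    = 1.7347 × [0.012789 + 0.028541] = 0.0717 m

S_c ≈ 0.0717 m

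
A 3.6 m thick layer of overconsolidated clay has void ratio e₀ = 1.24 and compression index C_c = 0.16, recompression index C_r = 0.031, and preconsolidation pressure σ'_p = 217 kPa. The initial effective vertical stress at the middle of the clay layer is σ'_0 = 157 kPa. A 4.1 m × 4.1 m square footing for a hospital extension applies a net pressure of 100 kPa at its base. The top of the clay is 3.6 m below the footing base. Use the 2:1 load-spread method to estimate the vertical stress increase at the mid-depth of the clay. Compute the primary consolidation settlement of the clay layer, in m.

Mid-depth of clay below the footing base: z = 3.6 + 3.6/2 = 5.4 m.
Stress increase at mid-clay by the 2:1 spreading method:
Δσ = qBL/((B+z)(L+z)) = 100×4.1×4.1/((4.1+5.4)(4.1+5.4)) = 18.626 kPa
Final effective stress: σ'_f = 157 + 18.626 = 175.63 kPa.
σ'_f = 175.63 ≤ σ'_p = 217 kPa, so the clay remains overconsolidated and only the recompression index applies:
S_c = C_r·H/(1+e₀)·log₁₀(σ'_f/σ'_0) = 0.031×3.6/2.24×log₁₀(175.63/157)
    = 0.04982 × 0.048699 = 0.002426 m

S_c ≈ 0.00243 m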